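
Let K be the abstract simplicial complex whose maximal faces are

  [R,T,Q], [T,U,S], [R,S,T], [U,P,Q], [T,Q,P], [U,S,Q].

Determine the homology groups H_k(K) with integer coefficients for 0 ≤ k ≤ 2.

Order the vertices as P < Q < R < S < T < U. Listing each simplex with vertices in this order, K has dimension 2 with simplices:

  0-simplices (6): P, Q, R, S, T, U
  1-simplices (12): PQ, PT, PU, QR, QS, QT, QU, RS, RT, ST, SU, TU
  2-simplices (6): PQT, PQU, QRT, QSU, RST, STU

giving chain groups C_0 ≅ Z^6, C_1 ≅ Z^12, C_2 ≅ Z^6.

∂_1: C_1 → C_0 is given by ∂[p,q] = [q] − [p]. For instance
  ∂QR = R − Q.
The resulting 6×12 matrix has rank 5, and its Smith normal form has invariant factors (1,1,1,1,1).

The boundary map ∂_2: C_2 → C_1 sends each 2-simplex [p,q,r] to [q,r] − [p,r] + [p,q]. For instance
  ∂STU = TU − SU + ST,
  ∂QSU = SU − QU + QS.
This gives a 12×6 integer matrix of rank 6; reducing to Smith normal form yields diagonal entries (1,1,1,1,1,1).

Now H_k = ker ∂_k / im ∂_{k+1}, so:

  H_0: rank C_0 − rank ∂_1 = 6 − 5 = 1, and the invariant factors of ∂_1 are all 1, so H_0 ≅ Z.
  H_1: rank ker ∂_1 − rank ∂_2 = (12 − 5) − 6 = 1, and the invariant factors of ∂_2 are all 1, so H_1 ≅ Z.
  H_2: rank ker ∂_2 − rank ∂_3 = (6 − 6) − 0 = 0, and there is no ∂_3, so H_2 ≅ 0.

As a check, the Euler characteristic is 6 − 12 + 6 = 0, which agrees with 1 − 1 + 0 = 0.

H_0 = Z,  H_1 = Z,  H_2 = 0.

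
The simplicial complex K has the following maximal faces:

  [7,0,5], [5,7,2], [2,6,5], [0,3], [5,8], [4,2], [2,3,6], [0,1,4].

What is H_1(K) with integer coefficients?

Order the vertices as 0 < 1 < 2 < 3 < 4 < 5 < 6 < 7 < 8. Listing each simplex with vertices in this order, K has dimension 2 with simplices:

  0-simplices (9): [0], [1], [2], [3], [4], [5], [6], [7], [8]
  1-simplices (15): [0,1], [0,3], [0,4], [0,5], [0,7], [1,4], [2,3], [2,4], [2,5], [2,6], [2,7], [3,6], [5,6], [5,7], [5,8]
  2-simplices (5): [0,1,4], [0,5,7], [2,3,6], [2,5,6], [2,5,7]

Hence C_0 ≅ Z^9, C_1 ≅ Z^15, C_2 ≅ Z^5.

∂_1: C_1 → C_0 sends each edge [p,q] (with p < q) to q − p. For instance
  ∂[0,4] = [4] − [0].
The 9×15 boundary matrix has rank 8 and Smith normal form diag(1,1,1,1,1,1,1,1).

Boundary ∂_2: C_2 → C_1 maps a triangle to the signed sum of its edges. For instance
  ∂[0,1,4] = [1,4] − [0,4] + [0,1],
  ∂[2,3,6] = [3,6] − [2,6] + [2,3].
As a 15×5 matrix over Z this has rank 5, with invariant factors (1,1,1,1,1).

From H_k ≅ ker(∂_k) / im(∂_{k+1}) we obtain:

  H_1: rank ker ∂_1 − rank ∂_2 = (15 − 8) − 5 = 2, and the invariant factors of ∂_2 are all 1, so H_1 = Z^2.

H_1 = Z^2.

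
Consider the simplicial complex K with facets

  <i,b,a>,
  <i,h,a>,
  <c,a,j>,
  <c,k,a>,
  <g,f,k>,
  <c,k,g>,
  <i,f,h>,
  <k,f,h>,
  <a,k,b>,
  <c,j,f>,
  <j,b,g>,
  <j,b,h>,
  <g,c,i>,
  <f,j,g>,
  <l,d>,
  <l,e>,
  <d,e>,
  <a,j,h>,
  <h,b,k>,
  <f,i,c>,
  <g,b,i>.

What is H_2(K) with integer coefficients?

Order the vertices as a < b < c < d < e < f < g < h < i < j < k < l. Listing each simplex with vertices in this order, K has dimension 2 with simplices:

  0-simplices (12): a, b, c, d, e, f, g, h, i, j, k, l
  1-simplices (30): ab, ac, ah, ai, aj, ak, bg, bh, bi, bj, bk, cf, cg, ci, cj, ck, de, dl, el, fg, fh, fi, fj, fk, gi, gj, gk, hi, hj, hk
  2-simplices (18): abi, abk, acj, ack, ahi, ahj, bgi, bgj, bhj, bhk, cfi, cfj, cgi, cgk, fgj, fgk, fhi, fhk

so the chain groups are C_0 ≅ Z^12, C_1 ≅ Z^30, C_2 ≅ Z^18.

The boundary map ∂_1: C_1 → C_0 is given by ∂[p,q] = [q] − [p].
This gives a 12×30 integer matrix of rank 10; reducing to Smith normal form yields diagonal entries (1,1,1,1,1,1,1,1,1,1).

Boundary ∂_2: C_2 → C_1 maps a triangle to the signed sum of its edges. For instance
  ∂fhi = hi − fi + fh,
  ∂abi = bi − ai + ab.
The resulting 30×18 matrix has rank 18, and its Smith normal form has invariant factors (1,1,1,1,1,1,1,1,1,1,1,1,1,1,1,1,1,2).

Now H_k = ker ∂_k / im ∂_{k+1}, so:

  H_2: rank ker ∂_2 − rank ∂_3 = (18 − 18) − 0 = 0, and there is no ∂_3, so H_2 = 0.

(K is a triangulation of the disjoint union of the Klein bottle and the circle S^1.)

H_2 = 0.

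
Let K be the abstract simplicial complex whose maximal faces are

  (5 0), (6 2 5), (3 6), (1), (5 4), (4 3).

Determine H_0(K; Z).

H_0 = Z^2.

Fix the vertex order 0 < 1 < 2 < 3 < 4 < 5 < 6 and write every simplex with vertices in increasing order. Then dim K = 2 and the simplices of K are:

  0-simplices (7): [0], [1], [2], [3], [4], [5], [6]
  1-simplices (7): [0,5], [2,5], [2,6], [3,4], [3,6], [4,5], [5,6]
  2-simplices (1): [2,5,6]

giving chain groups C_0 ≅ Z^7, C_1 ≅ Z^7, C_2 ≅ Z^1.

∂_1: C_1 → C_0 is given by ∂[p,q] = [q] − [p]. For instance
  ∂[2,5] = [5] − [2].
This gives a 7×7 integer matrix of rank 5; reducing to Smith normal form yields diagonal entries (1,1,1,1,1).

The boundary map ∂_2: C_2 → C_1 maps a triangle to the signed sum of its edges. For instance
  ∂[2,5,6] = [5,6] − [2,6] + [2,5].
As a 7×1 matrix over Z this has rank 1, with invariant factors (1).

Now H_k = ker ∂_k / im ∂_{k+1}, so:

  H_0: rank C_0 − rank ∂_1 = 7 − 5 = 2, and the invariant factors of ∂_1 are all 1, so H_0 ≅ Z^2.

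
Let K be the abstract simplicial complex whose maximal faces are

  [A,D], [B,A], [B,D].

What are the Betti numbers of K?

b_0 = 1, b_1 = 1.

Take the total order A < B < D on the vertex set. Then K (dimension 1) consists of the simplices:

  0-simplices (3): A, B, D
  1-simplices (3): AB, AD, BD

so the chain groups are C_0 ≅ Z^3, C_1 ≅ Z^3.

The boundary map ∂_1: C_1 → C_0 maps an edge to its endpoints' difference, ∂[p,q] = q − p.
As a 3×3 matrix over Z this has rank 2, with invariant factors (1,1).

Now H_k = ker ∂_k / im ∂_{k+1}, so:

  H_0: rank C_0 − rank ∂_1 = 3 − 2 = 1, and the invariant factors of ∂_1 are all 1, so H_0 = Z.
  H_1: rank ker ∂_1 − rank ∂_2 = (3 − 2) − 0 = 1, and there is no ∂_2, so H_1 = Z.

Hence the Betti numbers are b_0 = 1, b_1 = 1.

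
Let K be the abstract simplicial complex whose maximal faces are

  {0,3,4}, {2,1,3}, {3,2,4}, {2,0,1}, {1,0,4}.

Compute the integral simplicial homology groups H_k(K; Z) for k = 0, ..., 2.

Order the vertices as 0 < 1 < 2 < 3 < 4. Listing each simplex with vertices in this order, K has dimension 2 with simplices:

  0-simplices (5): [0], [1], [2], [3], [4]
  1-simplices (10): [0,1], [0,2], [0,3], [0,4], [1,2], [1,3], [1,4], [2,3], [2,4], [3,4]
  2-simplices (5): [0,1,2], [0,1,4], [0,3,4], [1,2,3], [2,3,4]

so the chain groups are C_0 ≅ Z^5, C_1 ≅ Z^10, C_2 ≅ Z^5.

The boundary map ∂_1: C_1 → C_0 maps an edge to its endpoints' difference, ∂[p,q] = q − p. For instance
  ∂[0,4] = [4] − [0].
As a 5×10 matrix over Z this has rank 4, with invariant factors (1,1,1,1).

The boundary map ∂_2: C_2 → C_1 maps a triangle to the signed sum of its edges. For instance
  ∂[0,1,4] = [1,4] − [0,4] + [0,1],
  ∂[2,3,4] = [3,4] − [2,4] + [2,3].
This gives a 10×5 integer matrix of rank 5; reducing to Smith normal form yields diagonal entries (1,1,1,1,1).

Reading off H_k = ker ∂_k / im ∂_{k+1}:

  H_0: rank C_0 − rank ∂_1 = 5 − 4 = 1, and the invariant factors of ∂_1 are all 1, so H_0 ≅ Z.
  H_1: rank ker ∂_1 − rank ∂_2 = (10 − 4) − 5 = 1, and the invariant factors of ∂_2 are all 1, so H_1 ≅ Z.
  H_2: rank ker ∂_2 − rank ∂_3 = (5 − 5) − 0 = 0, and there is no ∂_3, so H_2 ≅ 0.

H_0 ≅ Z,  H_1 ≅ Z,  H_2 = 0.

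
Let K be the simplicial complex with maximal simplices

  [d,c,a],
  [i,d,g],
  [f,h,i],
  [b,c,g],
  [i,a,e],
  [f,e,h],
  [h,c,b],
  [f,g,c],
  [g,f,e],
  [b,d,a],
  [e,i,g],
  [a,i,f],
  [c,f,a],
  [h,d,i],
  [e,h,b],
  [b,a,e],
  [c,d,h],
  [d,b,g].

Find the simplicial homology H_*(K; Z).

H_0 = Z,  H_1 = Z ⊕ Z/2,  H_2 = 0.

Take the total order a < b < c < d < e < f < g < h < i on the vertex set. Then K (dimension 2) consists of the simplices:

  0-simplices (9): a, b, c, d, e, f, g, h, i
  1-simplices (27): ab, ac, ad, ae, af, ai, bc, bd, be, bg, bh, cd, cf, cg, ch, dg, dh, di, ef, eg, eh, ei, fg, fh, fi, gi, hi
  2-simplices (18): abd, abe, acd, acf, aei, afi, bcg, bch, bdg, beh, cdh, cfg, dgi, dhi, efg, efh, egi, fhi

Hence C_0 ≅ Z^9, C_1 ≅ Z^27, C_2 ≅ Z^18.

∂_1: C_1 → C_0 is given by ∂[p,q] = [q] − [p].
The resulting 9×27 matrix has rank 8, and its Smith normal form has invariant factors (1,1,1,1,1,1,1,1).

The boundary map ∂_2: C_2 → C_1 acts by ∂[p,q,r] = [q,r] − [p,r] + [p,q]. For instance
  ∂bcg = cg − bg + bc,
  ∂aei = ei − ai + ae.
As a 27×18 matrix over Z this has rank 18, with invariant factors (1,1,1,1,1,1,1,1,1,1,1,1,1,1,1,1,1,2).

Reading off H_k = ker ∂_k / im ∂_{k+1}:

  H_0: rank C_0 − rank ∂_1 = 9 − 8 = 1, and the invariant factors of ∂_1 are all 1, so H_0 = Z.
  H_1: rank ker ∂_1 − rank ∂_2 = (27 − 8) − 18 = 1, and ∂_2 has invariant factor 2 > 1, so H_1 = Z ⊕ Z/2.
  H_2: rank ker ∂_2 − rank ∂_3 = (18 − 18) − 0 = 0, and there is no ∂_3, so H_2 = 0.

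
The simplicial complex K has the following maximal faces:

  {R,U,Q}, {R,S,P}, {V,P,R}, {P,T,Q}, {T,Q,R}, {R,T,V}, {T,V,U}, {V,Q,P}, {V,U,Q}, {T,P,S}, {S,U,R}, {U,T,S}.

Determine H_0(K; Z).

Order the vertices as P < Q < R < S < T < U < V. Listing each simplex with vertices in this order, K has dimension 2 with simplices:

  0-simplices (7): P, Q, R, S, T, U, V
  1-simplices (18): PQ, PR, PS, PT, PV, QR, QT, QU, QV, RS, RT, RU, RV, ST, SU, TU, TV, UV
  2-simplices (12): PQT, PQV, PRS, PRV, PST, QRT, QRU, QUV, RSU, RTV, STU, TUV

Hence C_0 ≅ Z^7, C_1 ≅ Z^18, C_2 ≅ Z^12.

∂_1: C_1 → C_0 maps an edge to its endpoints' difference, ∂[p,q] = q − p.
This gives a 7×18 integer matrix of rank 6; reducing to Smith normal form yields diagonal entries (1,1,1,1,1,1).

Boundary ∂_2: C_2 → C_1 sends each 2-simplex [p,q,r] to [q,r] − [p,r] + [p,q]. For instance
  ∂RSU = SU − RU + RS,
  ∂PRS = RS − PS + PR.
As a 18×12 matrix over Z this has rank 12, with invariant factors (1,1,1,1,1,1,1,1,1,1,1,2).

Computing H_k = (kernel of ∂_k) / (image of ∂_{k+1}):

  H_0: rank C_0 − rank ∂_1 = 7 − 6 = 1, and the invariant factors of ∂_1 are all 1, so H_0 = Z.

H_0 ≅ Z.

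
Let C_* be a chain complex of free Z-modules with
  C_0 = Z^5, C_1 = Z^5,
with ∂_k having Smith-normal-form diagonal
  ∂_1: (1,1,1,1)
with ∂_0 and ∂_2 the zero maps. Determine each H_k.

H_0: b_0 = 5 − 0 − 4 = 1; torsion from ∂_1 factors > 1: none. So H_0 ≅ Z.
H_1: b_1 = 5 − 4 − 0 = 1; torsion from ∂_2 factors > 1: none. So H_1 ≅ Z.

H_0 ≅ Z,  H_1 ≅ Z.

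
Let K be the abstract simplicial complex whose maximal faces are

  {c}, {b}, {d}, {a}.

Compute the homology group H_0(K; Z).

H_0 = Z^4.

Order the vertices as a < b < c < d. Listing each simplex with vertices in this order, K has dimension 0 with simplices:

  0-simplices (4): a, b, c, d

Hence C_0 ≅ Z^4.

From H_k ≅ ker(∂_k) / im(∂_{k+1}) we obtain:

  H_0: rank C_0 − rank ∂_1 = 4 − 0 = 4, and there is no ∂_1, so H_0 = Z^4.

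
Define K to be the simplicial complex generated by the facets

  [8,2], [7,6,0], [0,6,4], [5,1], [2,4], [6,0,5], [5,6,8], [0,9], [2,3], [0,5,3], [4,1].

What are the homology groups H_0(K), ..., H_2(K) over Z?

We work with the vertex ordering 0 < 1 < 2 < 3 < 4 < 5 < 6 < 7 < 8 < 9. The simplices of K, each written with vertices in increasing order, are:

  0-simplices (10): [0], [1], [2], [3], [4], [5], [6], [7], [8], [9]
  1-simplices (17): [0,3], [0,4], [0,5], [0,6], [0,7], [0,9], [1,4], [1,5], [2,3], [2,4], [2,8], [3,5], [4,6], [5,6], [5,8], [6,7], [6,8]
  2-simplices (5): [0,3,5], [0,4,6], [0,5,6], [0,6,7], [5,6,8]

giving chain groups C_0 ≅ Z^10, C_1 ≅ Z^17, C_2 ≅ Z^5.

∂_1: C_1 → C_0 is given by ∂[p,q] = [q] − [p]. For instance
  ∂[0,5] = [5] − [0].
The resulting 10×17 matrix has rank 9, and its Smith normal form has invariant factors (1,1,1,1,1,1,1,1,1).

Boundary ∂_2: C_2 → C_1 acts by ∂[p,q,r] = [q,r] − [p,r] + [p,q]. For instance
  ∂[0,6,7] = [6,7] − [0,7] + [0,6],
  ∂[0,4,6] = [4,6] − [0,6] + [0,4].
The 17×5 boundary matrix has rank 5 and Smith normal form diag(1,1,1,1,1).

Now H_k = ker ∂_k / im ∂_{k+1}, so:

  H_0: rank C_0 − rank ∂_1 = 10 − 9 = 1, and the invariant factors of ∂_1 are all 1, so H_0 ≅ Z.
  H_1: rank ker ∂_1 − rank ∂_2 = (17 − 9) − 5 = 3, and the invariant factors of ∂_2 are all 1, so H_1 ≅ Z^3.
  H_2: rank ker ∂_2 − rank ∂_3 = (5 − 5) − 0 = 0, and there is no ∂_3, so H_2 ≅ 0.

H_0 ≅ Z,  H_1 ≅ Z^3,  H_2 = 0.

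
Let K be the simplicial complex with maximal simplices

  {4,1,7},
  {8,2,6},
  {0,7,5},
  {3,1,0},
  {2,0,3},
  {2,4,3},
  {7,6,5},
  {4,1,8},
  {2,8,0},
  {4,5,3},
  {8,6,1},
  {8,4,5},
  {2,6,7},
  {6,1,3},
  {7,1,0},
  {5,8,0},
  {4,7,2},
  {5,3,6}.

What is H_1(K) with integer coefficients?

Fix the vertex order 0 < 1 < 2 < 3 < 4 < 5 < 6 < 7 < 8 and write every simplex with vertices in increasing order. Then dim K = 2 and the simplices of K are:

  0-simplices (9): [0], [1], [2], [3], [4], [5], [6], [7], [8]
  1-simplices (27): (27 of them)
  2-simplices (18): [0,1,3], [0,1,7], [0,2,3], [0,2,8], [0,5,7], [0,5,8], [1,3,6], [1,4,7], [1,4,8], [1,6,8], [2,3,4], [2,4,7], [2,6,7], [2,6,8], [3,4,5], [3,5,6], [4,5,8], [5,6,7]

so the chain groups are C_0 ≅ Z^9, C_1 ≅ Z^27, C_2 ≅ Z^18.

∂_1: C_1 → C_0 sends each edge [p,q] (with p < q) to q − p.
This gives a 9×27 integer matrix of rank 8; reducing to Smith normal form yields diagonal entries (1,1,1,1,1,1,1,1).

∂_2: C_2 → C_1 acts by ∂[p,q,r] = [q,r] − [p,r] + [p,q]. For instance
  ∂[2,6,8] = [6,8] − [2,8] + [2,6],
  ∂[0,5,7] = [5,7] − [0,7] + [0,5].
As a 27×18 matrix over Z this has rank 17, with invariant factors (1,1,1,1,1,1,1,1,1,1,1,1,1,1,1,1,1).

Computing H_k = (kernel of ∂_k) / (image of ∂_{k+1}):

  H_1: rank ker ∂_1 − rank ∂_2 = (27 − 8) − 17 = 2, and the invariant factors of ∂_2 are all 1, so H_1 ≅ Z^2.

H_1 ≅ Z^2.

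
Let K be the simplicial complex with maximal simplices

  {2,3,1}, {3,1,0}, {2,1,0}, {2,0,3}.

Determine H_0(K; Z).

Fix the vertex order 0 < 1 < 2 < 3 and write every simplex with vertices in increasing order. Then dim K = 2 and the simplices of K are:

  0-simplices (4): [0], [1], [2], [3]
  1-simplices (6): [0,1], [0,2], [0,3], [1,2], [1,3], [2,3]
  2-simplices (4): [0,1,2], [0,1,3], [0,2,3], [1,2,3]

giving chain groups C_0 ≅ Z^4, C_1 ≅ Z^6, C_2 ≅ Z^4.

The boundary map ∂_1: C_1 → C_0 sends each edge [p,q] (with p < q) to q − p. For instance
  ∂[1,3] = [3] − [1].
As a 4×6 matrix over Z this has rank 3, with invariant factors (1,1,1).

The boundary map ∂_2: C_2 → C_1 maps a triangle to the signed sum of its edges. For instance
  ∂[0,2,3] = [2,3] − [0,3] + [0,2],
  ∂[1,2,3] = [2,3] − [1,3] + [1,2].
The 6×4 boundary matrix has rank 3 and Smith normal form diag(1,1,1).

Now H_k = ker ∂_k / im ∂_{k+1}, so:

  H_0: rank C_0 − rank ∂_1 = 4 − 3 = 1, and the invariant factors of ∂_1 are all 1, so H_0 = Z.

(K is a triangulation of the 2-sphere S^2.)

H_0 = Z.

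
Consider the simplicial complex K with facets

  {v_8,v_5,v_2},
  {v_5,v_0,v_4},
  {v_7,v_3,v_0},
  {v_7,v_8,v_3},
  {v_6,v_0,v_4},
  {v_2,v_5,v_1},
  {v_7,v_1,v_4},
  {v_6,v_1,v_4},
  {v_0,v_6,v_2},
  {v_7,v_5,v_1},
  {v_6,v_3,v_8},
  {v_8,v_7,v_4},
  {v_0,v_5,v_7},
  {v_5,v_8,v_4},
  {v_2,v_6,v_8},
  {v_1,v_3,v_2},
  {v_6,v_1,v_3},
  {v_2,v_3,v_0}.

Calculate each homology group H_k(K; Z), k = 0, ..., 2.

H_0 = Z,  H_1 = Z ⊕ Z/2,  H_2 = 0.

We work with the vertex ordering v_0 < v_1 < v_2 < v_3 < v_4 < v_5 < v_6 < v_7 < v_8. The simplices of K, each written with vertices in increasing order, are:

  0-simplices (9): [v_0], [v_1], [v_2], [v_3], [v_4], [v_5], [v_6], [v_7], [v_8]
  1-simplices (27): (27 of them)
  2-simplices (18): (18 of them)

so the chain groups are C_0 ≅ Z^9, C_1 ≅ Z^27, C_2 ≅ Z^18.

Boundary ∂_1: C_1 → C_0 is given by ∂[p,q] = [q] − [p].
As a 9×27 matrix over Z this has rank 8, with invariant factors (1,1,1,1,1,1,1,1).

∂_2: C_2 → C_1 maps a triangle to the signed sum of its edges. For instance
  ∂[v_0,v_2,v_6] = [v_2,v_6] − [v_0,v_6] + [v_0,v_2],
  ∂[v_0,v_5,v_7] = [v_5,v_7] − [v_0,v_7] + [v_0,v_5].
The resulting 27×18 matrix has rank 18, and its Smith normal form has invariant factors (1,1,1,1,1,1,1,1,1,1,1,1,1,1,1,1,1,2).

From H_k ≅ ker(∂_k) / im(∂_{k+1}) we obtain:

  H_0: rank C_0 − rank ∂_1 = 9 − 8 = 1, and the invariant factors of ∂_1 are all 1, so H_0 ≅ Z.
  H_1: rank ker ∂_1 − rank ∂_2 = (27 − 8) − 18 = 1, and ∂_2 has invariant factor 2 > 1, so H_1 ≅ Z ⊕ Z/2.
  H_2: rank ker ∂_2 − rank ∂_3 = (18 − 18) − 0 = 0, and there is no ∂_3, so H_2 ≅ 0.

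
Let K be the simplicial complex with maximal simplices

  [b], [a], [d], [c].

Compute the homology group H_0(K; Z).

Take the total order a < b < c < d on the vertex set. Then K (dimension 0) consists of the simplices:

  0-simplices (4): a, b, c, d

Hence C_0 ≅ Z^4.

From H_k ≅ ker(∂_k) / im(∂_{k+1}) we obtain:

  H_0: rank C_0 − rank ∂_1 = 4 − 0 = 4, and there is no ∂_1, so H_0 ≅ Z^4.

H_0 ≅ Z^4.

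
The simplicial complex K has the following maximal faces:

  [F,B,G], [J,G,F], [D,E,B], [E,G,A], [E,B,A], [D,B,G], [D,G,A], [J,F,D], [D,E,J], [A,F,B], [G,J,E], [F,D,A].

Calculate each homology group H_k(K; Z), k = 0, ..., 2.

Fix the vertex order A < B < D < E < F < G < J and write every simplex with vertices in increasing order. Then dim K = 2 and the simplices of K are:

  0-simplices (7): A, B, D, E, F, G, J
  1-simplices (18): AB, AD, AE, AF, AG, BD, BE, BF, BG, DE, DF, DG, DJ, EG, EJ, FG, FJ, GJ
  2-simplices (12): ABE, ABF, ADF, ADG, AEG, BDE, BDG, BFG, DEJ, DFJ, EGJ, FGJ

so the chain groups are C_0 ≅ Z^7, C_1 ≅ Z^18, C_2 ≅ Z^12.

Boundary ∂_1: C_1 → C_0 maps an edge to its endpoints' difference, ∂[p,q] = q − p. For instance
  ∂GJ = J − G.
This gives a 7×18 integer matrix of rank 6; reducing to Smith normal form yields diagonal entries (1,1,1,1,1,1).

Boundary ∂_2: C_2 → C_1 acts by ∂[p,q,r] = [q,r] − [p,r] + [p,q]. For instance
  ∂DEJ = EJ − DJ + DE,
  ∂BDG = DG − BG + BD.
The 18×12 boundary matrix has rank 12 and Smith normal form diag(1,1,1,1,1,1,1,1,1,1,1,2).

Now H_k = ker ∂_k / im ∂_{k+1}, so:

  H_0: rank C_0 − rank ∂_1 = 7 − 6 = 1, and the invariant factors of ∂_1 are all 1, so H_0 = Z.
  H_1: rank ker ∂_1 − rank ∂_2 = (18 − 6) − 12 = 0, and ∂_2 has invariant factor 2 > 1, so H_1 = Z/2.
  H_2: rank ker ∂_2 − rank ∂_3 = (12 − 12) − 0 = 0, and there is no ∂_3, so H_2 = 0.

As a check, the Euler characteristic is 7 − 18 + 12 = 1, which agrees with 1 − 0 + 0 = 1.

H_0 = Z,  H_1 = Z/2,  H_2 = 0.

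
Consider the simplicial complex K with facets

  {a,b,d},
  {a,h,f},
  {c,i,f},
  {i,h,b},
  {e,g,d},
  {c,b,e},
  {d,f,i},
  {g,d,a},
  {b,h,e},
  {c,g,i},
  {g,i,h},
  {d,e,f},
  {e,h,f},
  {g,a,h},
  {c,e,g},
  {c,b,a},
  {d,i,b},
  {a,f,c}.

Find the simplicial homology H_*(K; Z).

We work with the vertex ordering a < b < c < d < e < f < g < h < i. The simplices of K, each written with vertices in increasing order, are:

  0-simplices (9): a, b, c, d, e, f, g, h, i
  1-simplices (27): ab, ac, ad, af, ag, ah, bc, bd, be, bh, bi, ce, cf, cg, ci, de, df, dg, di, ef, eg, eh, fh, fi, gh, gi, hi
  2-simplices (18): abc, abd, acf, adg, afh, agh, bce, bdi, beh, bhi, ceg, cfi, cgi, def, deg, dfi, efh, ghi

giving chain groups C_0 ≅ Z^9, C_1 ≅ Z^27, C_2 ≅ Z^18.

Boundary ∂_1: C_1 → C_0 is given by ∂[p,q] = [q] − [p]. For instance
  ∂ah = h − a.
The resulting 9×27 matrix has rank 8, and its Smith normal form has invariant factors (1,1,1,1,1,1,1,1).

∂_2: C_2 → C_1 acts by ∂[p,q,r] = [q,r] − [p,r] + [p,q]. For instance
  ∂abc = bc − ac + ab,
  ∂ceg = eg − cg + ce.
The 27×18 boundary matrix has rank 17 and Smith normal form diag(1,1,1,1,1,1,1,1,1,1,1,1,1,1,1,1,1).

From H_k ≅ ker(∂_k) / im(∂_{k+1}) we obtain:

  H_0: rank C_0 − rank ∂_1 = 9 − 8 = 1, and the invariant factors of ∂_1 are all 1, so H_0 ≅ Z.
  H_1: rank ker ∂_1 − rank ∂_2 = (27 − 8) − 17 = 2, and the invariant factors of ∂_2 are all 1, so H_1 ≅ Z^2.
  H_2: rank ker ∂_2 − rank ∂_3 = (18 − 17) − 0 = 1, and there is no ∂_3, so H_2 ≅ Z.

H_0 ≅ Z,  H_1 ≅ Z^2,  H_2 ≅ Z.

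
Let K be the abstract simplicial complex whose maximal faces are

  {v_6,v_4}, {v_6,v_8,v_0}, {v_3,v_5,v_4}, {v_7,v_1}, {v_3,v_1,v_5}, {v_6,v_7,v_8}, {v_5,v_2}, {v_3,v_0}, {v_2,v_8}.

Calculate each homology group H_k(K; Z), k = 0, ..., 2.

H_0 ≅ Z,  H_1 ≅ Z^3,  H_2 = 0.

Order the vertices as v_0 < v_1 < v_2 < v_3 < v_4 < v_5 < v_6 < v_7 < v_8. Listing each simplex with vertices in this order, K has dimension 2 with simplices:

  0-simplices (9): [v_0], [v_1], [v_2], [v_3], [v_4], [v_5], [v_6], [v_7], [v_8]
  1-simplices (15): (15 of them)
  2-simplices (4): [v_0,v_6,v_8], [v_1,v_3,v_5], [v_3,v_4,v_5], [v_6,v_7,v_8]

Hence C_0 ≅ Z^9, C_1 ≅ Z^15, C_2 ≅ Z^4.

∂_1: C_1 → C_0 maps an edge to its endpoints' difference, ∂[p,q] = q − p. For instance
  ∂[v_1,v_3] = [v_3] − [v_1].
As a 9×15 matrix over Z this has rank 8, with invariant factors (1,1,1,1,1,1,1,1).

∂_2: C_2 → C_1 acts by ∂[p,q,r] = [q,r] − [p,r] + [p,q]. For instance
  ∂[v_0,v_6,v_8] = [v_6,v_8] − [v_0,v_8] + [v_0,v_6],
  ∂[v_3,v_4,v_5] = [v_4,v_5] − [v_3,v_5] + [v_3,v_4].
The 15×4 boundary matrix has rank 4 and Smith normal form diag(1,1,1,1).

Computing H_k = (kernel of ∂_k) / (image of ∂_{k+1}):

  H_0: rank C_0 − rank ∂_1 = 9 − 8 = 1, and the invariant factors of ∂_1 are all 1, so H_0 ≅ Z.
  H_1: rank ker ∂_1 − rank ∂_2 = (15 − 8) − 4 = 3, and the invariant factors of ∂_2 are all 1, so H_1 ≅ Z^3.
  H_2: rank ker ∂_2 − rank ∂_3 = (4 − 4) − 0 = 0, and there is no ∂_3, so H_2 ≅ 0.

As a check, the Euler characteristic is 9 − 15 + 4 = -2, which agrees with 1 − 3 + 0 = -2.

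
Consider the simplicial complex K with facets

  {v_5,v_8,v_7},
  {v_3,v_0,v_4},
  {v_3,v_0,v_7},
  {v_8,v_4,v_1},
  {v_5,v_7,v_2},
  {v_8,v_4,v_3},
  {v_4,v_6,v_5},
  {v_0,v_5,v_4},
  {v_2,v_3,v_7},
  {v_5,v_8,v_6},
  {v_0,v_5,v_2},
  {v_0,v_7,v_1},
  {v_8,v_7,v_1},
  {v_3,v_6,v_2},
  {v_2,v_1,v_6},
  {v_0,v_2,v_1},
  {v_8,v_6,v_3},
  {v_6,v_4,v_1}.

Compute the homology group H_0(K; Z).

H_0 = Z.

We work with the vertex ordering v_0 < v_1 < v_2 < v_3 < v_4 < v_5 < v_6 < v_7 < v_8. The simplices of K, each written with vertices in increasing order, are:

  0-simplices (9): [v_0], [v_1], [v_2], [v_3], [v_4], [v_5], [v_6], [v_7], [v_8]
  1-simplices (27): (27 of them)
  2-simplices (18): (18 of them)

so the chain groups are C_0 ≅ Z^9, C_1 ≅ Z^27, C_2 ≅ Z^18.

The boundary map ∂_1: C_1 → C_0 is given by ∂[p,q] = [q] − [p].
The 9×27 boundary matrix has rank 8 and Smith normal form diag(1,1,1,1,1,1,1,1).

∂_2: C_2 → C_1 acts by ∂[p,q,r] = [q,r] − [p,r] + [p,q]. For instance
  ∂[v_2,v_5,v_7] = [v_5,v_7] − [v_2,v_7] + [v_2,v_5],
  ∂[v_0,v_1,v_7] = [v_1,v_7] − [v_0,v_7] + [v_0,v_1].
This gives a 27×18 integer matrix of rank 18; reducing to Smith normal form yields diagonal entries (1,1,1,1,1,1,1,1,1,1,1,1,1,1,1,1,1,2).

From H_k ≅ ker(∂_k) / im(∂_{k+1}) we obtain:

  H_0: rank C_0 − rank ∂_1 = 9 − 8 = 1, and the invariant factors of ∂_1 are all 1, so H_0 ≅ Z.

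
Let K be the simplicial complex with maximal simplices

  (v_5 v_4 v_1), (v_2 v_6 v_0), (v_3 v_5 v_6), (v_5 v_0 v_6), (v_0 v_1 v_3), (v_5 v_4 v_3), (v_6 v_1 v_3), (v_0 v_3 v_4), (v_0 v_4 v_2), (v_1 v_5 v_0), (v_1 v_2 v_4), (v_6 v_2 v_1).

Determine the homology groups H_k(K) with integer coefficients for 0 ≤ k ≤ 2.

H_0 = Z,  H_1 = Z/2,  H_2 = 0.

Take the total order v_0 < v_1 < v_2 < v_3 < v_4 < v_5 < v_6 on the vertex set. Then K (dimension 2) consists of the simplices:

  0-simplices (7): [v_0], [v_1], [v_2], [v_3], [v_4], [v_5], [v_6]
  1-simplices (18): (18 of them)
  2-simplices (12): (12 of them)

giving chain groups C_0 ≅ Z^7, C_1 ≅ Z^18, C_2 ≅ Z^12.

Boundary ∂_1: C_1 → C_0 is given by ∂[p,q] = [q] − [p].
As a 7×18 matrix over Z this has rank 6, with invariant factors (1,1,1,1,1,1).

The boundary map ∂_2: C_2 → C_1 maps a triangle to the signed sum of its edges. For instance
  ∂[v_1,v_4,v_5] = [v_4,v_5] − [v_1,v_5] + [v_1,v_4],
  ∂[v_1,v_2,v_4] = [v_2,v_4] − [v_1,v_4] + [v_1,v_2].
As a 18×12 matrix over Z this has rank 12, with invariant factors (1,1,1,1,1,1,1,1,1,1,1,2).

Computing H_k = (kernel of ∂_k) / (image of ∂_{k+1}):

  H_0: rank C_0 − rank ∂_1 = 7 − 6 = 1, and the invariant factors of ∂_1 are all 1, so H_0 ≅ Z.
  H_1: rank ker ∂_1 − rank ∂_2 = (18 − 6) − 12 = 0, and ∂_2 has invariant factor 2 > 1, so H_1 ≅ Z/2.
  H_2: rank ker ∂_2 − rank ∂_3 = (12 − 12) − 0 = 0, and there is no ∂_3, so H_2 ≅ 0.

As a check, the Euler characteristic is 7 − 18 + 12 = 1, which agrees with 1 − 0 + 0 = 1.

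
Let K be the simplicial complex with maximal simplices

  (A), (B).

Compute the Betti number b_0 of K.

Take the total order A < B on the vertex set. Then K (dimension 0) consists of the simplices:

  0-simplices (2): A, B

so the chain groups are C_0 ≅ Z^2.

Now H_k = ker ∂_k / im ∂_{k+1}, so:

  H_0: rank C_0 − rank ∂_1 = 2 − 0 = 2, and there is no ∂_1, so H_0 = Z^2.

Hence the Betti numbers are b_0 = 2.

b_0 = 2.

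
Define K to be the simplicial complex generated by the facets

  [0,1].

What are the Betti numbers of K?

b_0 = 1, b_1 = 0.

We work with the vertex ordering 0 < 1. The simplices of K, each written with vertices in increasing order, are:

  0-simplices (2): [0], [1]
  1-simplices (1): [0,1]

Hence C_0 ≅ Z^2, C_1 ≅ Z^1.

The boundary map ∂_1: C_1 → C_0 sends each edge [p,q] (with p < q) to q − p. For instance
  ∂[0,1] = [1] − [0].
The 2×1 boundary matrix has rank 1 and Smith normal form diag(1).

From H_k ≅ ker(∂_k) / im(∂_{k+1}) we obtain:

  H_0: rank C_0 − rank ∂_1 = 2 − 1 = 1, and the invariant factors of ∂_1 are all 1, so H_0 = Z.
  H_1: rank ker ∂_1 − rank ∂_2 = (1 − 1) − 0 = 0, and there is no ∂_2, so H_1 = 0.

(K is a triangulation of the 1-simplex.)

Hence the Betti numbers are b_0 = 1, b_1 = 0.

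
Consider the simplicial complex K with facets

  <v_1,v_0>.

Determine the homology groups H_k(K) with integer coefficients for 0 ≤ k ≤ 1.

H_0 = Z,  H_1 = 0.

Take the total order v_0 < v_1 on the vertex set. Then K (dimension 1) consists of the simplices:

  0-simplices (2): [v_0], [v_1]
  1-simplices (1): [v_0,v_1]

Hence C_0 ≅ Z^2, C_1 ≅ Z^1.

∂_1: C_1 → C_0 is given by ∂[p,q] = [q] − [p]. For instance
  ∂[v_0,v_1] = [v_1] − [v_0].
This gives a 2×1 integer matrix of rank 1; reducing to Smith normal form yields diagonal entries (1).

Computing H_k = (kernel of ∂_k) / (image of ∂_{k+1}):

  H_0: rank C_0 − rank ∂_1 = 2 − 1 = 1, and the invariant factors of ∂_1 are all 1, so H_0 ≅ Z.
  H_1: rank ker ∂_1 − rank ∂_2 = (1 − 1) − 0 = 0, and there is no ∂_2, so H_1 ≅ 0.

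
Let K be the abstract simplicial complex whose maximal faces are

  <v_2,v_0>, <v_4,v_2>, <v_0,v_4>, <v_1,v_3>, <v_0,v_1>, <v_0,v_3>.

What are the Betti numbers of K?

Take the total order v_0 < v_1 < v_2 < v_3 < v_4 on the vertex set. Then K (dimension 1) consists of the simplices:

  0-simplices (5): [v_0], [v_1], [v_2], [v_3], [v_4]
  1-simplices (6): [v_0,v_1], [v_0,v_2], [v_0,v_3], [v_0,v_4], [v_1,v_3], [v_2,v_4]

Hence C_0 ≅ Z^5, C_1 ≅ Z^6.

The boundary map ∂_1: C_1 → C_0 sends each edge [p,q] (with p < q) to q − p. For instance
  ∂[v_2,v_4] = [v_4] − [v_2].
As a 5×6 matrix over Z this has rank 4, with invariant factors (1,1,1,1).

Reading off H_k = ker ∂_k / im ∂_{k+1}:

  H_0: rank C_0 − rank ∂_1 = 5 − 4 = 1, and the invariant factors of ∂_1 are all 1, so H_0 = Z.
  H_1: rank ker ∂_1 − rank ∂_2 = (6 − 4) − 0 = 2, and there is no ∂_2, so H_1 = Z^2.

As a check, the Euler characteristic is 5 − 6 = -1, which agrees with 1 − 2 = -1.

Hence the Betti numbers are b_0 = 1, b_1 = 2.

b_0 = 1, b_1 = 2.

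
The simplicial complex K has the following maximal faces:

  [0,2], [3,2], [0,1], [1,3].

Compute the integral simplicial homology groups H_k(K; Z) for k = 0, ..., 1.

We work with the vertex ordering 0 < 1 < 2 < 3. The simplices of K, each written with vertices in increasing order, are:

  0-simplices (4): [0], [1], [2], [3]
  1-simplices (4): [0,1], [0,2], [1,3], [2,3]

Hence C_0 ≅ Z^4, C_1 ≅ Z^4.

The boundary map ∂_1: C_1 → C_0 sends each edge [p,q] (with p < q) to q − p.
As a 4×4 matrix over Z this has rank 3, with invariant factors (1,1,1).

Reading off H_k = ker ∂_k / im ∂_{k+1}:

  H_0: rank C_0 − rank ∂_1 = 4 − 3 = 1, and the invariant factors of ∂_1 are all 1, so H_0 = Z.
  H_1: rank ker ∂_1 − rank ∂_2 = (4 − 3) − 0 = 1, and there is no ∂_2, so H_1 = Z.

H_0 = Z,  H_1 = Z.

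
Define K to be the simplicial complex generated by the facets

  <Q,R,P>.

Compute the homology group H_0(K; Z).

H_0 ≅ Z.

Take the total order P < Q < R on the vertex set. Then K (dimension 2) consists of the simplices:

  0-simplices (3): P, Q, R
  1-simplices (3): PQ, PR, QR
  2-simplices (1): PQR

Hence C_0 ≅ Z^3, C_1 ≅ Z^3, C_2 ≅ Z^1.

Boundary ∂_1: C_1 → C_0 sends each edge [p,q] (with p < q) to q − p.
The resulting 3×3 matrix has rank 2, and its Smith normal form has invariant factors (1,1).

∂_2: C_2 → C_1 acts by ∂[p,q,r] = [q,r] − [p,r] + [p,q]. For instance
  ∂PQR = QR − PR + PQ.
The 3×1 boundary matrix has rank 1 and Smith normal form diag(1).

Now H_k = ker ∂_k / im ∂_{k+1}, so:

  H_0: rank C_0 − rank ∂_1 = 3 − 2 = 1, and the invariant factors of ∂_1 are all 1, so H_0 ≅ Z.

(K is a triangulation of the 2-simplex.)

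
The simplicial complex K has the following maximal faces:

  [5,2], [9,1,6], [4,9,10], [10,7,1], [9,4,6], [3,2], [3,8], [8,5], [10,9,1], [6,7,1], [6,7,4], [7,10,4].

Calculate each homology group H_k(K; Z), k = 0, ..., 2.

H_0 = Z^2,  H_1 = Z,  H_2 = Z.

Take the total order 1 < 2 < 3 < 4 < 5 < 6 < 7 < 8 < 9 < 10 on the vertex set. Then K (dimension 2) consists of the simplices:

  0-simplices (10): [1], [2], [3], [4], [5], [6], [7], [8], [9], [10]
  1-simplices (16): [1,6], [1,7], [1,9], [1,10], [2,3], [2,5], [3,8], [4,6], [4,7], [4,9], [4,10], [5,8], [6,7], [6,9], [7,10], [9,10]
  2-simplices (8): [1,6,7], [1,6,9], [1,7,10], [1,9,10], [4,6,7], [4,6,9], [4,7,10], [4,9,10]

so the chain groups are C_0 ≅ Z^10, C_1 ≅ Z^16, C_2 ≅ Z^8.

Boundary ∂_1: C_1 → C_0 sends each edge [p,q] (with p < q) to q − p. For instance
  ∂[1,9] = [9] − [1].
As a 10×16 matrix over Z this has rank 8, with invariant factors (1,1,1,1,1,1,1,1).

The boundary map ∂_2: C_2 → C_1 maps a triangle to the signed sum of its edges. For instance
  ∂[1,6,9] = [6,9] − [1,9] + [1,6],
  ∂[1,7,10] = [7,10] − [1,10] + [1,7].
The resulting 16×8 matrix has rank 7, and its Smith normal form has invariant factors (1,1,1,1,1,1,1).

Reading off H_k = ker ∂_k / im ∂_{k+1}:

  H_0: rank C_0 − rank ∂_1 = 10 − 8 = 2, and the invariant factors of ∂_1 are all 1, so H_0 ≅ Z^2.
  H_1: rank ker ∂_1 − rank ∂_2 = (16 − 8) − 7 = 1, and the invariant factors of ∂_2 are all 1, so H_1 ≅ Z.
  H_2: rank ker ∂_2 − rank ∂_3 = (8 − 7) − 0 = 1, and there is no ∂_3, so H_2 ≅ Z.

(K is a triangulation of the disjoint union of the 2-sphere S^2 and the circle S^1.)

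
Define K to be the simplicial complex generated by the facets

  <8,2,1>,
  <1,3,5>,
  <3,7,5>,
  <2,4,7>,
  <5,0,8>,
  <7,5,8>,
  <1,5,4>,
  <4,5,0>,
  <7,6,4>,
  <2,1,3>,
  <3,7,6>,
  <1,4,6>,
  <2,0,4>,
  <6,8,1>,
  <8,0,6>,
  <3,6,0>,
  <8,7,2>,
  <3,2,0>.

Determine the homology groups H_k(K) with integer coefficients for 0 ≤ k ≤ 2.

Order the vertices as 0 < 1 < 2 < 3 < 4 < 5 < 6 < 7 < 8. Listing each simplex with vertices in this order, K has dimension 2 with simplices:

  0-simplices (9): [0], [1], [2], [3], [4], [5], [6], [7], [8]
  1-simplices (27): (27 of them)
  2-simplices (18): [0,2,3], [0,2,4], [0,3,6], [0,4,5], [0,5,8], [0,6,8], [1,2,3], [1,2,8], [1,3,5], [1,4,5], [1,4,6], [1,6,8], [2,4,7], [2,7,8], [3,5,7], [3,6,7], [4,6,7], [5,7,8]

giving chain groups C_0 ≅ Z^9, C_1 ≅ Z^27, C_2 ≅ Z^18.

The boundary map ∂_1: C_1 → C_0 sends each edge [p,q] (with p < q) to q − p. For instance
  ∂[1,2] = [2] − [1].
As a 9×27 matrix over Z this has rank 8, with invariant factors (1,1,1,1,1,1,1,1).

Boundary ∂_2: C_2 → C_1 acts by ∂[p,q,r] = [q,r] − [p,r] + [p,q]. For instance
  ∂[0,2,3] = [2,3] − [0,3] + [0,2],
  ∂[0,2,4] = [2,4] − [0,4] + [0,2].
The 27×18 boundary matrix has rank 17 and Smith normal form diag(1,1,1,1,1,1,1,1,1,1,1,1,1,1,1,1,1).

From H_k ≅ ker(∂_k) / im(∂_{k+1}) we obtain:

  H_0: rank C_0 − rank ∂_1 = 9 − 8 = 1, and the invariant factors of ∂_1 are all 1, so H_0 = Z.
  H_1: rank ker ∂_1 − rank ∂_2 = (27 − 8) − 17 = 2, and the invariant factors of ∂_2 are all 1, so H_1 = Z^2.
  H_2: rank ker ∂_2 − rank ∂_3 = (18 − 17) − 0 = 1, and there is no ∂_3, so H_2 = Z.

As a check, the Euler characteristic is 9 − 27 + 18 = 0, which agrees with 1 − 2 + 1 = 0.
(K is a triangulation of the torus T^2.)

H_0 = Z,  H_1 = Z^2,  H_2 = Z.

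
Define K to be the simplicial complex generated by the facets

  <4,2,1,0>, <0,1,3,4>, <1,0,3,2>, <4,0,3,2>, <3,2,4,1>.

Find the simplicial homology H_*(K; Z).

H_0 = Z,  H_1 = 0,  H_2 = 0,  H_3 = Z.

Take the total order 0 < 1 < 2 < 3 < 4 on the vertex set. Then K (dimension 3) consists of the simplices:

  0-simplices (5): [0], [1], [2], [3], [4]
  1-simplices (10): [0,1], [0,2], [0,3], [0,4], [1,2], [1,3], [1,4], [2,3], [2,4], [3,4]
  2-simplices (10): [0,1,2], [0,1,3], [0,1,4], [0,2,3], [0,2,4], [0,3,4], [1,2,3], [1,2,4], [1,3,4], [2,3,4]
  3-simplices (5): [0,1,2,3], [0,1,2,4], [0,1,3,4], [0,2,3,4], [1,2,3,4]

Hence C_0 ≅ Z^5, C_1 ≅ Z^10, C_2 ≅ Z^10, C_3 ≅ Z^5.

The boundary map ∂_1: C_1 → C_0 maps an edge to its endpoints' difference, ∂[p,q] = q − p.
As a 5×10 matrix over Z this has rank 4, with invariant factors (1,1,1,1).

∂_2: C_2 → C_1 maps a triangle to the signed sum of its edges. For instance
  ∂[1,2,4] = [2,4] − [1,4] + [1,2],
  ∂[0,2,3] = [2,3] − [0,3] + [0,2].
The resulting 10×10 matrix has rank 6, and its Smith normal form has invariant factors (1,1,1,1,1,1).

Boundary ∂_3: C_3 → C_2 sends each 3-simplex σ to the alternating sum Σ_i (−1)^i (σ with its i-th vertex removed). For instance
  ∂[0,1,3,4] = [1,3,4] − [0,3,4] + [0,1,4] − [0,1,3],
  ∂[0,1,2,4] = [1,2,4] − [0,2,4] + [0,1,4] − [0,1,2].
The 10×5 boundary matrix has rank 4 and Smith normal form diag(1,1,1,1).

From H_k ≅ ker(∂_k) / im(∂_{k+1}) we obtain:

  H_0: rank C_0 − rank ∂_1 = 5 − 4 = 1, and the invariant factors of ∂_1 are all 1, so H_0 ≅ Z.
  H_1: rank ker ∂_1 − rank ∂_2 = (10 − 4) − 6 = 0, and the invariant factors of ∂_2 are all 1, so H_1 ≅ 0.
  H_2: rank ker ∂_2 − rank ∂_3 = (10 − 6) − 4 = 0, and the invariant factors of ∂_3 are all 1, so H_2 ≅ 0.
  H_3: rank ker ∂_3 − rank ∂_4 = (5 − 4) − 0 = 1, and there is no ∂_4, so H_3 ≅ Z.

As a check, the Euler characteristic is 5 − 10 + 10 − 5 = 0, which agrees with 1 − 0 + 0 − 1 = 0.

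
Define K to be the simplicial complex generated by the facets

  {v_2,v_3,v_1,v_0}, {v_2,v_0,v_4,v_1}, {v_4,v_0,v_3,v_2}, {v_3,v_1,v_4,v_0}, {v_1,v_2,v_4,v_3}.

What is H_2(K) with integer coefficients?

H_2 = 0.

K has 5 vertices, 10 edges, 10 triangles, 5 3-simplices.
rank ∂_2 = 6, rank ∂_3 = 4 ⇒ b_2 = 10 − 6 − 4 = 0; all invariant factors of ∂_3 are 1 so no torsion. So H_2 ≅ 0.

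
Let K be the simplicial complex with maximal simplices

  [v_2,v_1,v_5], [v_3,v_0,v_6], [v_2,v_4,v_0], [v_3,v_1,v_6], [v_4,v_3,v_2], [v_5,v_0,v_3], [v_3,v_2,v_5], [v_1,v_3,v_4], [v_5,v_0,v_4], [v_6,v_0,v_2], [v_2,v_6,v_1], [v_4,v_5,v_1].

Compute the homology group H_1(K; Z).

H_1 ≅ Z/2.

We work with the vertex ordering v_0 < v_1 < v_2 < v_3 < v_4 < v_5 < v_6. The simplices of K, each written with vertices in increasing order, are:

  0-simplices (7): [v_0], [v_1], [v_2], [v_3], [v_4], [v_5], [v_6]
  1-simplices (18): (18 of them)
  2-simplices (12): (12 of them)

Hence C_0 ≅ Z^7, C_1 ≅ Z^18, C_2 ≅ Z^12.

The boundary map ∂_1: C_1 → C_0 sends each edge [p,q] (with p < q) to q − p.
As a 7×18 matrix over Z this has rank 6, with invariant factors (1,1,1,1,1,1).

The boundary map ∂_2: C_2 → C_1 sends each 2-simplex [p,q,r] to [q,r] − [p,r] + [p,q]. For instance
  ∂[v_0,v_4,v_5] = [v_4,v_5] − [v_0,v_5] + [v_0,v_4],
  ∂[v_2,v_3,v_5] = [v_3,v_5] − [v_2,v_5] + [v_2,v_3].
The resulting 18×12 matrix has rank 12, and its Smith normal form has invariant factors (1,1,1,1,1,1,1,1,1,1,1,2).

From H_k ≅ ker(∂_k) / im(∂_{k+1}) we obtain:

  H_1: rank ker ∂_1 − rank ∂_2 = (18 − 6) − 12 = 0, and ∂_2 has invariant factor 2 > 1, so H_1 = Z/2.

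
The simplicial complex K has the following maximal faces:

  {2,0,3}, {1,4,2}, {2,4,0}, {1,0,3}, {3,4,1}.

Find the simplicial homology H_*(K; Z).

We work with the vertex ordering 0 < 1 < 2 < 3 < 4. The simplices of K, each written with vertices in increasing order, are:

  0-simplices (5): [0], [1], [2], [3], [4]
  1-simplices (10): [0,1], [0,2], [0,3], [0,4], [1,2], [1,3], [1,4], [2,3], [2,4], [3,4]
  2-simplices (5): [0,1,3], [0,2,3], [0,2,4], [1,2,4], [1,3,4]

Hence C_0 ≅ Z^5, C_1 ≅ Z^10, C_2 ≅ Z^5.

The boundary map ∂_1: C_1 → C_0 maps an edge to its endpoints' difference, ∂[p,q] = q − p. For instance
  ∂[1,3] = [3] − [1].
The 5×10 boundary matrix has rank 4 and Smith normal form diag(1,1,1,1).

∂_2: C_2 → C_1 acts by ∂[p,q,r] = [q,r] − [p,r] + [p,q]. For instance
  ∂[1,3,4] = [3,4] − [1,4] + [1,3],
  ∂[1,2,4] = [2,4] − [1,4] + [1,2].
As a 10×5 matrix over Z this has rank 5, with invariant factors (1,1,1,1,1).

Now H_k = ker ∂_k / im ∂_{k+1}, so:

  H_0: rank C_0 − rank ∂_1 = 5 − 4 = 1, and the invariant factors of ∂_1 are all 1, so H_0 = Z.
  H_1: rank ker ∂_1 − rank ∂_2 = (10 − 4) − 5 = 1, and the invariant factors of ∂_2 are all 1, so H_1 = Z.
  H_2: rank ker ∂_2 − rank ∂_3 = (5 − 5) − 0 = 0, and there is no ∂_3, so H_2 = 0.

As a check, the Euler characteristic is 5 − 10 + 5 = 0, which agrees with 1 − 1 + 0 = 0.

H_0 ≅ Z,  H_1 ≅ Z,  H_2 = 0.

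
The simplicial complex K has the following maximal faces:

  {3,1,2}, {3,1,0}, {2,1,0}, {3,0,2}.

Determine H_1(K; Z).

H_1 = 0.

We work with the vertex ordering 0 < 1 < 2 < 3. The simplices of K, each written with vertices in increasing order, are:

  0-simplices (4): [0], [1], [2], [3]
  1-simplices (6): [0,1], [0,2], [0,3], [1,2], [1,3], [2,3]
  2-simplices (4): [0,1,2], [0,1,3], [0,2,3], [1,2,3]

giving chain groups C_0 ≅ Z^4, C_1 ≅ Z^6, C_2 ≅ Z^4.

The boundary map ∂_1: C_1 → C_0 is given by ∂[p,q] = [q] − [p]. For instance
  ∂[1,2] = [2] − [1].
The 4×6 boundary matrix has rank 3 and Smith normal form diag(1,1,1).

∂_2: C_2 → C_1 maps a triangle to the signed sum of its edges. For instance
  ∂[0,1,3] = [1,3] − [0,3] + [0,1],
  ∂[0,2,3] = [2,3] − [0,3] + [0,2].
This gives a 6×4 integer matrix of rank 3; reducing to Smith normal form yields diagonal entries (1,1,1).

Now H_k = ker ∂_k / im ∂_{k+1}, so:

  H_1: rank ker ∂_1 − rank ∂_2 = (6 − 3) − 3 = 0, and the invariant factors of ∂_2 are all 1, so H_1 ≅ 0.

(K is a triangulation of the 2-sphere S^2.)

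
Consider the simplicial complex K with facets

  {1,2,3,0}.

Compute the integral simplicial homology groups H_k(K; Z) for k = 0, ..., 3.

H_0 = Z,  H_1 = 0,  H_2 = 0,  H_3 = 0.

Order the vertices as 0 < 1 < 2 < 3. Listing each simplex with vertices in this order, K has dimension 3 with simplices:

  0-simplices (4): [0], [1], [2], [3]
  1-simplices (6): [0,1], [0,2], [0,3], [1,2], [1,3], [2,3]
  2-simplices (4): [0,1,2], [0,1,3], [0,2,3], [1,2,3]
  3-simplices (1): [0,1,2,3]

Hence C_0 ≅ Z^4, C_1 ≅ Z^6, C_2 ≅ Z^4, C_3 ≅ Z^1.

∂_1: C_1 → C_0 maps an edge to its endpoints' difference, ∂[p,q] = q − p.
As a 4×6 matrix over Z this has rank 3, with invariant factors (1,1,1).

Boundary ∂_2: C_2 → C_1 sends each 2-simplex [p,q,r] to [q,r] − [p,r] + [p,q]. For instance
  ∂[1,2,3] = [2,3] − [1,3] + [1,2],
  ∂[0,1,3] = [1,3] − [0,3] + [0,1].
As a 6×4 matrix over Z this has rank 3, with invariant factors (1,1,1).

∂_3: C_3 → C_2 sends each 3-simplex σ to the alternating sum Σ_i (−1)^i (σ with its i-th vertex removed). For instance
  ∂[0,1,2,3] = [1,2,3] − [0,2,3] + [0,1,3] − [0,1,2].
This gives a 4×1 integer matrix of rank 1; reducing to Smith normal form yields diagonal entries (1).

Reading off H_k = ker ∂_k / im ∂_{k+1}:

  H_0: rank C_0 − rank ∂_1 = 4 − 3 = 1, and the invariant factors of ∂_1 are all 1, so H_0 ≅ Z.
  H_1: rank ker ∂_1 − rank ∂_2 = (6 − 3) − 3 = 0, and the invariant factors of ∂_2 are all 1, so H_1 ≅ 0.
  H_2: rank ker ∂_2 − rank ∂_3 = (4 − 3) − 1 = 0, and the invariant factors of ∂_3 are all 1, so H_2 ≅ 0.
  H_3: rank ker ∂_3 − rank ∂_4 = (1 − 1) − 0 = 0, and there is no ∂_4, so H_3 ≅ 0.

As a check, the Euler characteristic is 4 − 6 + 4 − 1 = 1, which agrees with 1 − 0 + 0 − 0 = 1.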